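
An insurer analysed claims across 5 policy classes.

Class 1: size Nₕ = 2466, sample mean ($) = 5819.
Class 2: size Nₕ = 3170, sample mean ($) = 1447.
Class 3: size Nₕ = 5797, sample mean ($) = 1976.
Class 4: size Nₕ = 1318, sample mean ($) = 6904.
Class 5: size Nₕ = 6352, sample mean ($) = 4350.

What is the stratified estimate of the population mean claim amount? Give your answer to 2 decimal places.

3513.70

x̄_st = (Σ Nₕx̄ₕ) / (Σ Nₕ) = (2466·5819 + 3170·1447 + 5797·1976 + 1318·6904 + 6352·4350) / 19103
= 67122188 / 19103 = 3513.6988... → 3513.70.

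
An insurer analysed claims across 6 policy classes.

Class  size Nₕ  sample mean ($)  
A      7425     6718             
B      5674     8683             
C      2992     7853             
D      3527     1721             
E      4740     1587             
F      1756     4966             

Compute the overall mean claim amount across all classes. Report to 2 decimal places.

5550.94

x̄_st = (Σ Nₕx̄ₕ) / (Σ Nₕ) = (7425·6718 + 5674·8683 + 2992·7853 + 3527·1721 + 4740·1587 + 1756·4966) / 26114
= 144957311 / 26114 = 5550.9424... → 5550.94.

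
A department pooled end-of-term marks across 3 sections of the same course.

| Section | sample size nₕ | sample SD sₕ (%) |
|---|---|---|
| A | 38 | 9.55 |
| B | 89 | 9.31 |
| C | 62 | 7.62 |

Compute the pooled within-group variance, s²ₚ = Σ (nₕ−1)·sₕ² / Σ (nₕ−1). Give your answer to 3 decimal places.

78.193

A: (38−1)·9.55² = 37·91.2025 = 3374.4925
B: (89−1)·9.31² = 88·86.6761 = 7627.4968
C: (62−1)·7.62² = 61·58.0644 = 3541.9284
Numerator = 14543.9177; denominator = Σ(nₕ−1) = 186.
s²ₚ = 14543.9177/186 = 78.19311... → 78.193.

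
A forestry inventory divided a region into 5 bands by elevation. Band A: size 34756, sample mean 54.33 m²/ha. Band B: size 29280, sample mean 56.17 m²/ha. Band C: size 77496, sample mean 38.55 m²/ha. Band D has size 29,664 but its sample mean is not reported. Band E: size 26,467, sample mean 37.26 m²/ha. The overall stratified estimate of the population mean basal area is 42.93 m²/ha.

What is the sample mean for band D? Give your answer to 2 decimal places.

33.01

Σ Nₕx̄ₕ = N·μ, so 29664·x̄_D = 197663·42.93 − (34756·54.33 + 29280·56.17 + 77496·38.55 + 26467·37.26).
= 8485672.59 − 7506582.3 = 979090.29.
x̄_D = 979090.29 / 29664 = 33.0060... → 33.01.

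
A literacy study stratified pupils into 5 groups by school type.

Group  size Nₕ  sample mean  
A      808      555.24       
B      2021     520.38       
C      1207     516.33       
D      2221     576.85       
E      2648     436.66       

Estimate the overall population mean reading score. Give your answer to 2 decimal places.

512.18

N = 8905; weights Wₕ = Nₕ/N = (0.0907, 0.2270, 0.1355, 0.2494, 0.2974).
x̄_st = Σ Wₕ·x̄ₕ = 0.0907·555.24 + 0.2270·520.38 + 0.1355·516.33 + 0.2494·576.85 + 0.2974·436.66 ≈ 512.1832...
→ 512.18.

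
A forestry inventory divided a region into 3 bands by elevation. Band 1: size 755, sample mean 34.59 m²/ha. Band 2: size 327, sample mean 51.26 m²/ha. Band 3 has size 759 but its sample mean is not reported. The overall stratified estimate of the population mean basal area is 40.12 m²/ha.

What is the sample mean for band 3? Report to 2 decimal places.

Σ Nₕx̄ₕ = N·μ, so 759·x̄_3 = 1841·40.12 − (755·34.59 + 327·51.26).
= 73860.92 − 42877.47 = 30983.45.
x̄_3 = 30983.45 / 759 = 40.8214... → 40.82.

40.82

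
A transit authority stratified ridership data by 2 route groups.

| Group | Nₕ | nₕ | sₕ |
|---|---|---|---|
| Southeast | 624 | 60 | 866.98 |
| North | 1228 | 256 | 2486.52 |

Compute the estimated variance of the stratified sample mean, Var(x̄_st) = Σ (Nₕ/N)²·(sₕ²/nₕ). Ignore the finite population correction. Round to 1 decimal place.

12040.6

N = 1852; Wₕ = Nₕ/N.
group Southeast: (624/1852)²·866.98²/60 = 1422.1785
group North: (1228/1852)²·2486.52²/256 = 10618.3911
Sum = 12040.5696 → 12040.6.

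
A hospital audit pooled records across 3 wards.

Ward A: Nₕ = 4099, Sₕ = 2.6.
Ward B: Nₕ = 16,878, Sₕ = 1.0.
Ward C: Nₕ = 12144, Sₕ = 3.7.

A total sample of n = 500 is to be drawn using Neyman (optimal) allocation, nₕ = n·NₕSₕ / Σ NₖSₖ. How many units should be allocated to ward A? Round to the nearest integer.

A: NₕSₕ = 4099·2.6 = 10657.4
B: NₕSₕ = 16878·1.0 = 16878
C: NₕSₕ = 12144·3.7 = 44932.8
Σ NₕSₕ = 72468.2.
n_A = 500·10657.4/72468.2 = 73.532... → 74.

74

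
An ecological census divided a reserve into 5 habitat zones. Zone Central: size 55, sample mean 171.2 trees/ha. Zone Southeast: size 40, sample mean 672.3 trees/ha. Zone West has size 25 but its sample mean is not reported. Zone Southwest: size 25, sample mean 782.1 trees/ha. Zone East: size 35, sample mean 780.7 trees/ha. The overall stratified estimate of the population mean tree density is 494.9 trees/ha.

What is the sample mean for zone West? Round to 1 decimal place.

Σ Nₕx̄ₕ = N·μ, so 25·x̄_West = 180·494.9 − (55·171.2 + 40·672.3 + 25·782.1 + 35·780.7).
= 89082 − 83185 = 5897.
x̄_West = 5897 / 25 = 235.88 → 235.9.

235.9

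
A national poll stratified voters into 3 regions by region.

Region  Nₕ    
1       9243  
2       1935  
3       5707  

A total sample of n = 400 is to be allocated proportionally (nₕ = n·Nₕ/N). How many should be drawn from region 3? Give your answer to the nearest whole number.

Share of region 3 = 5707/16885 = 0.33799.
Allocate 400 × 0.33799 = 135.197... → 135.

135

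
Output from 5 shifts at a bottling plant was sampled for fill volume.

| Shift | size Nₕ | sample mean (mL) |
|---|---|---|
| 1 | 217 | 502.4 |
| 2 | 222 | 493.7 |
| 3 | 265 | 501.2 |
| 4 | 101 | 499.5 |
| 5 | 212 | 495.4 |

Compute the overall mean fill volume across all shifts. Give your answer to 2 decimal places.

N = 1017; weights Wₕ = Nₕ/N = (0.2134, 0.2183, 0.2606, 0.0993, 0.2085).
x̄_st = Σ Wₕ·x̄ₕ = 0.2134·502.4 + 0.2183·493.7 + 0.2606·501.2 + 0.0993·499.5 + 0.2085·495.4 ≈ 498.4410...
→ 498.44.

498.44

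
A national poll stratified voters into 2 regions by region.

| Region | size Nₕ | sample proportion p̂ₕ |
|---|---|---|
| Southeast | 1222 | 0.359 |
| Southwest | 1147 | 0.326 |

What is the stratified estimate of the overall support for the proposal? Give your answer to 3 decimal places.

0.343

N = 1222 + 1147 = 2369.
Overall proportion = Σ (Nₕ/N)·p̂ₕ.
Σ Nₕp̂ₕ = 438.698 + 373.922 = 812.62.
812.62 / 2369 = 0.34302... → 0.343.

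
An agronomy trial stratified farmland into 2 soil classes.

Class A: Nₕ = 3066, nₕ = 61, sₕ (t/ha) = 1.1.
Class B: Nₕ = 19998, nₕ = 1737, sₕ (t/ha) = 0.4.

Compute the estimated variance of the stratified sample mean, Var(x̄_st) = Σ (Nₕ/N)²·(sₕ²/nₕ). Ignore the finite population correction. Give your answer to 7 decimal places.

0.0004198

N = 23064; Wₕ = Nₕ/N.
class A: (3066/23064)²·1.1²/61 = 0.0003505343
class B: (19998/23064)²·0.4²/1737 = 0.0000692507
Sum = 0.0004197850 → 0.0004198.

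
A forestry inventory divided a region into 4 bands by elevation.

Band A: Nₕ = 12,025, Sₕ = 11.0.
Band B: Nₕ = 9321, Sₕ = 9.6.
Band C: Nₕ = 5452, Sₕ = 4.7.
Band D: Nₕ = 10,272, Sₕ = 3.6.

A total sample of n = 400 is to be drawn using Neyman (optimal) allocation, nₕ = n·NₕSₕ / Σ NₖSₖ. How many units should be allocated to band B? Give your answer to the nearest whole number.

126

Σ NₕSₕ = 12025·11.0 + 9321·9.6 + 5452·4.7 + 10272·3.6 = 284360.2.
Share for B: 89481.6/284360.2 = 0.31468.
n_B = 400 × 0.31468 = 125.871... → 126.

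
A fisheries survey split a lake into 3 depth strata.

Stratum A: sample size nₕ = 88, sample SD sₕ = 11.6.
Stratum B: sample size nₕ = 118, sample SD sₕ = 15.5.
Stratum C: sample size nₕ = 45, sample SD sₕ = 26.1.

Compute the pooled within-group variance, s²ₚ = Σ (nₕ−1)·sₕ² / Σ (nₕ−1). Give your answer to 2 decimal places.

Degrees of freedom: 87 + 117 + 44 = 248.
Σ(nₕ−1)sₕ² = 87·134.56 + 117·240.25 + 44·681.21 = 69789.21.
s²ₚ = 69789.21 / 248 = 281.4081... → 281.41.

281.41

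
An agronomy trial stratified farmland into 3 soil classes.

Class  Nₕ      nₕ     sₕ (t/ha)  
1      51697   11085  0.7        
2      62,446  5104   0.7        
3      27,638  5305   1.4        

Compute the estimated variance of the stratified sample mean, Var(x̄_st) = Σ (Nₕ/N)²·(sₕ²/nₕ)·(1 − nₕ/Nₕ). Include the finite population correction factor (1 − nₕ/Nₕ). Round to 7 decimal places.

N = 141781. Term for each stratum: Wₕ²sₕ²/nₕ·(1−nₕ/Nₕ).
Var(x̄_st) = 0.0000046168 + 0.0000171012 + 0.0000113446 = 0.0000330626 → 0.0000331.

0.0000331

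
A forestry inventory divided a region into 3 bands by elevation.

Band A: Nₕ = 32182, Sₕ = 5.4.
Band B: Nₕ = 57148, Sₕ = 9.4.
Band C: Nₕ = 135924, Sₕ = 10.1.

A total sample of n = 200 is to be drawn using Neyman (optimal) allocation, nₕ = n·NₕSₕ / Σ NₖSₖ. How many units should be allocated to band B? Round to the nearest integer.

52

A: NₕSₕ = 32182·5.4 = 173782.8
B: NₕSₕ = 57148·9.4 = 537191.2
C: NₕSₕ = 135924·10.1 = 1372832.4
Σ NₕSₕ = 2083806.4.
n_B = 200·537191.2/2083806.4 = 51.559... → 52.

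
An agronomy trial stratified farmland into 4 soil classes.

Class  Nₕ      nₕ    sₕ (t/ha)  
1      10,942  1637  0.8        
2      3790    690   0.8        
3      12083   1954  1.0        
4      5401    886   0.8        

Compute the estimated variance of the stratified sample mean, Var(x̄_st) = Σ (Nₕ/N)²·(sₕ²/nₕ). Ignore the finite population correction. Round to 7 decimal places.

0.0001502

N = 32216. Term for each stratum: Wₕ²sₕ²/nₕ.
Var(x̄_st) = 0.0000451005 + 0.0000128371 + 0.0000719916 + 0.0000203026 = 0.0001502318 → 0.0001502.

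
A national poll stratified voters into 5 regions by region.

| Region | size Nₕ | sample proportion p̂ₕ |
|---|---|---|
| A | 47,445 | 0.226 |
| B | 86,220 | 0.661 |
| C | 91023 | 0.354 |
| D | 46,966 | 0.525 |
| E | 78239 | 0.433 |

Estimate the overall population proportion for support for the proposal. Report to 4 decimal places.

N = 47445 + 86220 + 91023 + 46966 + 78239 = 349893.
Overall proportion = Σ (Nₕ/N)·p̂ₕ.
Σ Nₕp̂ₕ = 10722.57 + 56991.42 + 32222.142 + 24657.15 + 33877.487 = 158470.769.
158470.769 / 349893 = 0.452912... → 0.4529.

0.4529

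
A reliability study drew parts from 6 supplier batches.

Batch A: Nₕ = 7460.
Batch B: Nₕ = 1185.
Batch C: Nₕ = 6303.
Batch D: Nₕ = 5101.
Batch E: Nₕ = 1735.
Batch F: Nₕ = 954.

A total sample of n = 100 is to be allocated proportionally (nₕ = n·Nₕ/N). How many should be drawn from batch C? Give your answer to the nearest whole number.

28

Share of batch C = 6303/22738 = 0.27720.
Allocate 100 × 0.27720 = 27.720... → 28.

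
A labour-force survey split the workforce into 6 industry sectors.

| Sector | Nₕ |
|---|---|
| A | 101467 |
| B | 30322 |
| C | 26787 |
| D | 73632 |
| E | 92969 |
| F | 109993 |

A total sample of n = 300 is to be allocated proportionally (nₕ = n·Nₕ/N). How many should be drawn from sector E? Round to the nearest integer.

N = 101467 + 30322 + 26787 + 73632 + 92969 + 109993 = 435170.
n_E = 300·92969/435170 = 64.092... → 64.

64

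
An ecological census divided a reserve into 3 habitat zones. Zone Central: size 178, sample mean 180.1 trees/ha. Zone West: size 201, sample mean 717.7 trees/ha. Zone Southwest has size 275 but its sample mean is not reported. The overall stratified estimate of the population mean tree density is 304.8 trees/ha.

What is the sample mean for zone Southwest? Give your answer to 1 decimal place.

83.7

Σ Nₕx̄ₕ = N·μ, so 275·x̄_Southwest = 654·304.8 − (178·180.1 + 201·717.7).
= 199339.2 − 176315.5 = 23023.7.
x̄_Southwest = 23023.7 / 275 = 83.723... → 83.7.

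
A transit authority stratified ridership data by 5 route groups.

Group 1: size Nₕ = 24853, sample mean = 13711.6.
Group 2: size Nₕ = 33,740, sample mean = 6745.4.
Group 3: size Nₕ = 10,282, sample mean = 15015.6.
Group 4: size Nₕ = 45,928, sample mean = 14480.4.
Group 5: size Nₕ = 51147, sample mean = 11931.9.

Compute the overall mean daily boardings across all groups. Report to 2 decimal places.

N = 165950; weights Wₕ = Nₕ/N = (0.1498, 0.2033, 0.0620, 0.2768, 0.3082).
x̄_st = Σ Wₕ·x̄ₕ = 0.1498·13711.6 + 0.2033·6745.4 + 0.0620·15015.6 + 0.2768·14480.4 + 0.3082·11931.9 ≈ 12040.3211...
→ 12040.32.

12040.32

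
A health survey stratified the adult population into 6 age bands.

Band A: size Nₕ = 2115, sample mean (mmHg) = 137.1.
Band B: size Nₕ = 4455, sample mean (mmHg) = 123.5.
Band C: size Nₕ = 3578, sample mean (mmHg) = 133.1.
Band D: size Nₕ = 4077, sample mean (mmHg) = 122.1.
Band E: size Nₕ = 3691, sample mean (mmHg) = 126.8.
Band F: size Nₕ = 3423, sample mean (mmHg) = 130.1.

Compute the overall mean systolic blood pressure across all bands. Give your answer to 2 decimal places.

N = 21339; weights Wₕ = Nₕ/N = (0.0991, 0.2088, 0.1677, 0.1911, 0.1730, 0.1604).
x̄_st = Σ Wₕ·x̄ₕ = 0.0991·137.1 + 0.2088·123.5 + 0.1677·133.1 + 0.1911·122.1 + 0.1730·126.8 + 0.1604·130.1 ≈ 127.8197...
→ 127.82.

127.82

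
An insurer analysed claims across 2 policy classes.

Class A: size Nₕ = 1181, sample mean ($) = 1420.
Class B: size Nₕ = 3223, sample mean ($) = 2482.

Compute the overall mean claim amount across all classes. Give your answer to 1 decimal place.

N = 1181 + 3223 = 4404.
The stratified mean weights each stratum mean by its population share Nₕ/N.
Σ Nₕx̄ₕ = 1181·1420 + 3223·2482 = 1677020 + 7999486 = 9676506.
Divide by N: 9676506 / 4404 = 2197.208... → 2197.2.

2197.2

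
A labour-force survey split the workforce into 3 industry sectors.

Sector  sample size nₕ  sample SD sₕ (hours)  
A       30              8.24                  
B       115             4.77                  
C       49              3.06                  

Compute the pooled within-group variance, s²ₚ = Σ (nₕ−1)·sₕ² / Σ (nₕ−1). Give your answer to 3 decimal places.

A: (30−1)·8.24² = 29·67.8976 = 1969.0304
B: (115−1)·4.77² = 114·22.7529 = 2593.8306
C: (49−1)·3.06² = 48·9.3636 = 449.4528
Numerator = 5012.3138; denominator = Σ(nₕ−1) = 191.
s²ₚ = 5012.3138/191 = 26.24248... → 26.242.

26.242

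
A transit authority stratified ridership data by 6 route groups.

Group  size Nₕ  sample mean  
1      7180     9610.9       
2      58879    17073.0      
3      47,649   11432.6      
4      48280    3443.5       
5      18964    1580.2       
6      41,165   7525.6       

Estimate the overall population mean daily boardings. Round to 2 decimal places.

9567.07

x̄_st = (Σ Nₕx̄ₕ) / (Σ Nₕ) = (7180·9610.9 + 58879·17073.0 + 47649·11432.6 + 48280·3443.5 + 18964·1580.2 + 41165·7525.6) / 222117
= 2125009803.2 / 222117 = 9567.0741... → 9567.07.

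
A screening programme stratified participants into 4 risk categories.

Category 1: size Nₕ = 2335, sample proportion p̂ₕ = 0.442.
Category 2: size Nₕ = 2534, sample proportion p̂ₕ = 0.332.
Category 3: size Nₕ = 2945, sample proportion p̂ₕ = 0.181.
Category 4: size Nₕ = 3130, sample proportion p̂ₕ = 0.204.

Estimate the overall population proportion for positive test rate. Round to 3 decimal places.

Wₕ = Nₕ/N with N = 10944: 0.2134, 0.2315, 0.2691, 0.2860.
p̂_st = 0.2134·0.442 + 0.2315·0.332 + 0.2691·0.181 + 0.2860·0.204 ≈ 0.27823... → 0.278.

0.278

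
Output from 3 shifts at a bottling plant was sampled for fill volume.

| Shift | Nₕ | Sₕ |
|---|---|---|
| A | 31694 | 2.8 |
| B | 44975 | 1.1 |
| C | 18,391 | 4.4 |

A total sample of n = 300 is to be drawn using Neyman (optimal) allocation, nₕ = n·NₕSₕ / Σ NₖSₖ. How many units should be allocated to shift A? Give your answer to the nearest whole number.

121

Σ NₕSₕ = 31694·2.8 + 44975·1.1 + 18391·4.4 = 219136.1.
Share for A: 88743.2/219136.1 = 0.40497.
n_A = 300 × 0.40497 = 121.491... → 121.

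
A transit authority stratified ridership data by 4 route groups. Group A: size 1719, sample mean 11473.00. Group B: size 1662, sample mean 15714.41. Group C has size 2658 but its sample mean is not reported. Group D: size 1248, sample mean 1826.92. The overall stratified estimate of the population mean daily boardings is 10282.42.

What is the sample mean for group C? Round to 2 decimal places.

10085.99

Σ Nₕx̄ₕ = N·μ, so 2658·x̄_C = 7287·10282.42 − (1719·11473.00 + 1662·15714.41 + 1248·1826.92).
= 74927994.54 − 48119432.58 = 26808561.96.
x̄_C = 26808561.96 / 2658 = 10085.9902... → 10085.99.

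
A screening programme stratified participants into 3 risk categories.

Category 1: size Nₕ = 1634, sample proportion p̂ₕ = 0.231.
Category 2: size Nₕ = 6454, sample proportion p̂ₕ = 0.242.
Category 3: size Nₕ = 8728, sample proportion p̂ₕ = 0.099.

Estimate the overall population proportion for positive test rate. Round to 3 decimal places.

0.167

N = 1634 + 6454 + 8728 = 16816.
Overall proportion = Σ (Nₕ/N)·p̂ₕ.
Σ Nₕp̂ₕ = 377.454 + 1561.868 + 864.072 = 2803.394.
2803.394 / 16816 = 0.16671... → 0.167.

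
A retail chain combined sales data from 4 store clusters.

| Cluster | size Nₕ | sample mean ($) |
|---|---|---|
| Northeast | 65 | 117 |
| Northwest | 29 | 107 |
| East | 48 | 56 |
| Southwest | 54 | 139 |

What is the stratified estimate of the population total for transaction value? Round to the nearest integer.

Estimate total by summing Nₕ·x̄ₕ over strata.
65·117 + 29·107 + 48·56 + 54·139 = 7605 + 3103 + 2688 + 7506 = 20902.

20902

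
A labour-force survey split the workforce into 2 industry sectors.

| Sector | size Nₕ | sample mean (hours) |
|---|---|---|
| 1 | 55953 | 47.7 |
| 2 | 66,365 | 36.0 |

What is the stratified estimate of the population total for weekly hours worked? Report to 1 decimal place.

5058098.1

Population total = Σ Nₕ·x̄ₕ (each stratum's size times its mean).
55953·47.7 + 66365·36.0 = 2668958.1 + 2389140 = 5058098.1.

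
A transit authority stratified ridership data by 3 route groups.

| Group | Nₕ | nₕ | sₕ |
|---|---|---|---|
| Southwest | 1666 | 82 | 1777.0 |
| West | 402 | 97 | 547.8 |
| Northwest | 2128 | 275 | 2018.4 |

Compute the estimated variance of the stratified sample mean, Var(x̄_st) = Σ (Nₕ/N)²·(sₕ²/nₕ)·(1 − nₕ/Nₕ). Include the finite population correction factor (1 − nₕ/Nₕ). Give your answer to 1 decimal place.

9111.3

N = 4196; Wₕ = Nₕ/N.
group Southwest: (1666/4196)²·1777.0²/82·(1 − 82/1666) = 5771.9189
group West: (402/4196)²·547.8²/97·(1 − 97/402) = 21.5440
group Northwest: (2128/4196)²·2018.4²/275·(1 − 275/2128) = 3317.8585
Sum = 9111.3215 → 9111.3.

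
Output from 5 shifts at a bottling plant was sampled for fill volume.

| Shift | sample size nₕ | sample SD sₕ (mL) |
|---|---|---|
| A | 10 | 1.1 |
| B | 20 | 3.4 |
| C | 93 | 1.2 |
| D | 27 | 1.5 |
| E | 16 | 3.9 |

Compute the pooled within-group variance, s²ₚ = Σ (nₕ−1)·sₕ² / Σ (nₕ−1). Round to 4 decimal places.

4.0352

A: (10−1)·1.1² = 9·1.21 = 10.89
B: (20−1)·3.4² = 19·11.56 = 219.64
C: (93−1)·1.2² = 92·1.44 = 132.48
D: (27−1)·1.5² = 26·2.25 = 58.5
E: (16−1)·3.9² = 15·15.21 = 228.15
Numerator = 649.66; denominator = Σ(nₕ−1) = 161.
s²ₚ = 649.66/161 = 4.035155... → 4.0352.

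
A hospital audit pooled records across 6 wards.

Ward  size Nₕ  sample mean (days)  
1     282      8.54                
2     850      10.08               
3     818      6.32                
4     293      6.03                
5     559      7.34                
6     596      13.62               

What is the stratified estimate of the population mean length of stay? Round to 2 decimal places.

8.87

N = 3398; weights Wₕ = Nₕ/N = (0.0830, 0.2501, 0.2407, 0.0862, 0.1645, 0.1754).
x̄_st = Σ Wₕ·x̄ₕ = 0.0830·8.54 + 0.2501·10.08 + 0.2407·6.32 + 0.0862·6.03 + 0.1645·7.34 + 0.1754·13.62 ≈ 8.8680...
→ 8.87.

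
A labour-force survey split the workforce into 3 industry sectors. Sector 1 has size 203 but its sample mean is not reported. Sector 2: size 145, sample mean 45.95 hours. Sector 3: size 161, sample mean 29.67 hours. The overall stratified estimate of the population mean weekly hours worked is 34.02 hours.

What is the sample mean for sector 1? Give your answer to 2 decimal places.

28.95

Σ Nₕx̄ₕ = N·μ, so 203·x̄_1 = 509·34.02 − (145·45.95 + 161·29.67).
= 17316.18 − 11439.62 = 5876.56.
x̄_1 = 5876.56 / 203 = 28.9486... → 28.95.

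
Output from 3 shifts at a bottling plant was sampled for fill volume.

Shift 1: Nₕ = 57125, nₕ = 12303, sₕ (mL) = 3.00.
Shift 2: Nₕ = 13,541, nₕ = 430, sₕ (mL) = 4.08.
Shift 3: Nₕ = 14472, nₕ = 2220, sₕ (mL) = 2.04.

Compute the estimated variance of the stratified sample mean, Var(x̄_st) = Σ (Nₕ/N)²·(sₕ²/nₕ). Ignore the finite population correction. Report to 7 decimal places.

N = 85138; Wₕ = Nₕ/N.
shift 1: (57125/85138)²·3.00²/12303 = 0.0003293343
shift 2: (13541/85138)²·4.08²/430 = 0.0009792790
shift 3: (14472/85138)²·2.04²/2220 = 0.0000541649
Sum = 0.0013627782 → 0.0013628.

0.0013628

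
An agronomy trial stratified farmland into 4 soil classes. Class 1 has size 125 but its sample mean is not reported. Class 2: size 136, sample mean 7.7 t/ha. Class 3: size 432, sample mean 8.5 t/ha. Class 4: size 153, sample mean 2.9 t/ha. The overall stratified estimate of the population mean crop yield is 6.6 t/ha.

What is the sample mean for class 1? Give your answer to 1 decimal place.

Σ Nₕx̄ₕ = N·μ, so 125·x̄_1 = 846·6.6 − (136·7.7 + 432·8.5 + 153·2.9).
= 5583.6 − 5162.9 = 420.7.
x̄_1 = 420.7 / 125 = 3.366... → 3.4.

3.4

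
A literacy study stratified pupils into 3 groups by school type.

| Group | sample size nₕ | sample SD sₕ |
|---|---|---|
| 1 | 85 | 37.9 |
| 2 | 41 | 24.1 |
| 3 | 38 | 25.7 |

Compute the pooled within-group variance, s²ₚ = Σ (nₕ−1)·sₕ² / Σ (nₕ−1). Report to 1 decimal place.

Degrees of freedom: 84 + 40 + 37 = 161.
Σ(nₕ−1)sₕ² = 84·1436.41 + 40·580.81 + 37·660.49 = 168328.97.
s²ₚ = 168328.97 / 161 = 1045.522... → 1045.5.

1045.5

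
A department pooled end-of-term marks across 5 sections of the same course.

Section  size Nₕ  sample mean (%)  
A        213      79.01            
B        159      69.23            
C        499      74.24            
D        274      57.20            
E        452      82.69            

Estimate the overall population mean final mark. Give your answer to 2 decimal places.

x̄_st = (Σ Nₕx̄ₕ) / (Σ Nₕ) = (213·79.01 + 159·69.23 + 499·74.24 + 274·57.20 + 452·82.69) / 1597
= 117931.14 / 1597 = 73.8454... → 73.85.

73.85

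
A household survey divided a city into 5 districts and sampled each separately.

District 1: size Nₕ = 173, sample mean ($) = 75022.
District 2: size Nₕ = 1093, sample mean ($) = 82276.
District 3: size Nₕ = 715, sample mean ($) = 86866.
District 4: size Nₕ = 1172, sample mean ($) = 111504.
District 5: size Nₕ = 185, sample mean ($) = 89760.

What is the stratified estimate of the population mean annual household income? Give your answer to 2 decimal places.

93560.20

N = 3338; weights Wₕ = Nₕ/N = (0.0518, 0.3274, 0.2142, 0.3511, 0.0554).
x̄_st = Σ Wₕ·x̄ₕ = 0.0518·75022 + 0.3274·82276 + 0.2142·86866 + 0.3511·111504 + 0.0554·89760 ≈ 93560.2013...
→ 93560.20.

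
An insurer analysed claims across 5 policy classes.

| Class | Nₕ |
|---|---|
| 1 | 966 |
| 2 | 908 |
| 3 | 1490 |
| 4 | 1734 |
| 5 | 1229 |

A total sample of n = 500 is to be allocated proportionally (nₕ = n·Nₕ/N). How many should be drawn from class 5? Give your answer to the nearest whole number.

N = 966 + 908 + 1490 + 1734 + 1229 = 6327.
n_5 = 500·1229/6327 = 97.123... → 97.

97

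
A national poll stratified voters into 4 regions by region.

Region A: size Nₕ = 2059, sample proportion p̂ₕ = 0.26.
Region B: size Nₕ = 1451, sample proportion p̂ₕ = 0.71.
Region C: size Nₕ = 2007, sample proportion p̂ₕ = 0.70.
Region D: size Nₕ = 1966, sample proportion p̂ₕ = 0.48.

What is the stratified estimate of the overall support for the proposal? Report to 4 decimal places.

Wₕ = Nₕ/N with N = 7483: 0.2752, 0.1939, 0.2682, 0.2627.
p̂_st = 0.2752·0.26 + 0.1939·0.71 + 0.2682·0.70 + 0.2627·0.48 ≈ 0.523070... → 0.5231.

0.5231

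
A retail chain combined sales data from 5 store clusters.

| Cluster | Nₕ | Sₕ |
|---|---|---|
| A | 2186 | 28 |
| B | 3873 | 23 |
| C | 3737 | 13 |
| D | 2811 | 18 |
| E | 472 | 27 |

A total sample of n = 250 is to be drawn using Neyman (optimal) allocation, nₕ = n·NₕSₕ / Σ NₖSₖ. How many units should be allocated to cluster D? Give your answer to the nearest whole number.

Σ NₕSₕ = 2186·28 + 3873·23 + 3737·13 + 2811·18 + 472·27 = 262210.
Share for D: 50598/262210 = 0.19297.
n_D = 250 × 0.19297 = 48.242... → 48.

48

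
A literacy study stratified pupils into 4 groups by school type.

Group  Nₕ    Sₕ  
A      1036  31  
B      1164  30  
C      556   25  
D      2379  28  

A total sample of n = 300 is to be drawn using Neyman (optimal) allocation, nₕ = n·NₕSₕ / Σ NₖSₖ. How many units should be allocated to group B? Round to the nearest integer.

71

A: NₕSₕ = 1036·31 = 32116
B: NₕSₕ = 1164·30 = 34920
C: NₕSₕ = 556·25 = 13900
D: NₕSₕ = 2379·28 = 66612
Σ NₕSₕ = 147548.
n_B = 300·34920/147548 = 71.001... → 71.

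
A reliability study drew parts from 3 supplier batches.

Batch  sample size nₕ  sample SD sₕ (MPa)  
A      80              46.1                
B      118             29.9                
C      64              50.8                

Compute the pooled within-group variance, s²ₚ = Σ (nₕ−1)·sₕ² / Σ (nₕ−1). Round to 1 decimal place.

1679.8

A: (80−1)·46.1² = 79·2125.21 = 167891.59
B: (118−1)·29.9² = 117·894.01 = 104599.17
C: (64−1)·50.8² = 63·2580.64 = 162580.32
Numerator = 435071.08; denominator = Σ(nₕ−1) = 259.
s²ₚ = 435071.08/259 = 1679.811... → 1679.8.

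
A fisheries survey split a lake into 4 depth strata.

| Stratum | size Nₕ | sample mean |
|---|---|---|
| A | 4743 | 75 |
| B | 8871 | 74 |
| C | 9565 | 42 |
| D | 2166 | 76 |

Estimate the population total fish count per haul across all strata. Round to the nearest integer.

1578525

A: 4743·75 = 355725
B: 8871·74 = 656454
C: 9565·42 = 401730
D: 2166·76 = 164616
τ̂ = Σ Nₕx̄ₕ = 1578525.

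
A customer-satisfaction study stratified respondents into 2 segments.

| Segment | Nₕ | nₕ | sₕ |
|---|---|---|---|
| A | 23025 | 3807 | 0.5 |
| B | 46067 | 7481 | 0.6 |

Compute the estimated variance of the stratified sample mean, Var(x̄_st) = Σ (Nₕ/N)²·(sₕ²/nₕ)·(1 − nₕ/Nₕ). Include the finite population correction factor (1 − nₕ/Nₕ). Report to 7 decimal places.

0.0000240

N = 69092. Term for each stratum: Wₕ²sₕ²/nₕ·(1−nₕ/Nₕ).
Var(x̄_st) = 0.0000060871 + 0.0000179187 = 0.0000240058 → 0.0000240.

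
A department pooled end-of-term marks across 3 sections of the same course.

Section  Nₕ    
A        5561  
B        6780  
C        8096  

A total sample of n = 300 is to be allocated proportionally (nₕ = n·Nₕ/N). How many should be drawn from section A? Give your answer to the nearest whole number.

82

N = 5561 + 6780 + 8096 = 20437.
n_A = 300·5561/20437 = 81.631... → 82.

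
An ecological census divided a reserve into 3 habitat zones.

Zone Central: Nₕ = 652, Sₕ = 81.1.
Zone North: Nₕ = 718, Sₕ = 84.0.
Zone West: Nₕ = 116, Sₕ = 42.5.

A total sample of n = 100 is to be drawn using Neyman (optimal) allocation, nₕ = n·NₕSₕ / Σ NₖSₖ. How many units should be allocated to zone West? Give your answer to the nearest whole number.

Central: NₕSₕ = 652·81.1 = 52877.2
North: NₕSₕ = 718·84.0 = 60312
West: NₕSₕ = 116·42.5 = 4930
Σ NₕSₕ = 118119.2.
n_West = 100·4930/118119.2 = 4.174... → 4.

4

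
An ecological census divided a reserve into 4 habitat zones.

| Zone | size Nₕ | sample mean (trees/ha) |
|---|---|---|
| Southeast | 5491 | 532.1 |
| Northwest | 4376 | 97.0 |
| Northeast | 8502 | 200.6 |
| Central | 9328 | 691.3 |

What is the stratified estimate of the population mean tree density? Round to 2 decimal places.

415.21

x̄_st = (Σ Nₕx̄ₕ) / (Σ Nₕ) = (5491·532.1 + 4376·97.0 + 8502·200.6 + 9328·691.3) / 27697
= 11500180.7 / 27697 = 415.2139... → 415.21.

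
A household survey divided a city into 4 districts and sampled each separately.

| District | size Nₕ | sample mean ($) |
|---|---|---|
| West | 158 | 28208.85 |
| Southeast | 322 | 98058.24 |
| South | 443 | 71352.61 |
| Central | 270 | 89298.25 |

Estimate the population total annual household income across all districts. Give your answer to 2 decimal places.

Population total = Σ Nₕ·x̄ₕ (each stratum's size times its mean).
158·28208.85 + 322·98058.24 + 443·71352.61 + 270·89298.25 = 4456998.3 + 31574753.28 + 31609206.23 + 24110527.5 = 91751485.31.

91751485.31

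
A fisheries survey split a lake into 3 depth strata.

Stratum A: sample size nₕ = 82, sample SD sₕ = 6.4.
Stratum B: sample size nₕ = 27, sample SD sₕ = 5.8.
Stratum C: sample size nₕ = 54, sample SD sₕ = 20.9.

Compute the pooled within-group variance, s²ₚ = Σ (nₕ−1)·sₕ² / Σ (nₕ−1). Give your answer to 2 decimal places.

Degrees of freedom: 81 + 26 + 53 = 160.
Σ(nₕ−1)sₕ² = 81·40.96 + 26·33.64 + 53·436.81 = 27343.33.
s²ₚ = 27343.33 / 160 = 170.8958... → 170.90.

170.90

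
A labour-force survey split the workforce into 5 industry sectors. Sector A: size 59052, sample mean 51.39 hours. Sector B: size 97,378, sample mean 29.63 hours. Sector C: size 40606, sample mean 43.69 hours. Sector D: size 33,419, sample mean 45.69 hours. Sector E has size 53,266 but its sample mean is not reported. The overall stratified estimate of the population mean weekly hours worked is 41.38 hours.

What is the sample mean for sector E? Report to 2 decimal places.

N = 59052 + 97378 + 40606 + 33419 + 53266 = 283721.
Overall total = μ·N = 41.38·283721 = 11740374.98.
Subtract the known strata: 59052·51.39 + 97378·29.63 + 40606·43.69 + 33419·45.69 = 9220982.67.
Remaining total for sector E: 11740374.98 − 9220982.67 = 2519392.31.
Divide by its size: 2519392.31 / 53266 = 47.2983... → 47.30.

47.30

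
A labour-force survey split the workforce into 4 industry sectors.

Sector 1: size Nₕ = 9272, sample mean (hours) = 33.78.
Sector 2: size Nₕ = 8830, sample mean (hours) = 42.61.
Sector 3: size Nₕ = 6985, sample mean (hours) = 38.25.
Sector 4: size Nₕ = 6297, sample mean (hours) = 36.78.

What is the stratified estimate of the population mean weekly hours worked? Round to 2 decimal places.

37.86

N = 31384; weights Wₕ = Nₕ/N = (0.2954, 0.2814, 0.2226, 0.2006).
x̄_st = Σ Wₕ·x̄ₕ = 0.2954·33.78 + 0.2814·42.61 + 0.2226·38.25 + 0.2006·36.78 ≈ 37.8612...
→ 37.86.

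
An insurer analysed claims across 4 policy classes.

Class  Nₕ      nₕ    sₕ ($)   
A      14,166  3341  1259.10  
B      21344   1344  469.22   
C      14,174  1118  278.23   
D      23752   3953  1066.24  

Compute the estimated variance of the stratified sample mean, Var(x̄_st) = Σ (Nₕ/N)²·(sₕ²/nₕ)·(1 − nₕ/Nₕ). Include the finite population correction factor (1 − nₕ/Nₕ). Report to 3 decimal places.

53.915

N = 73436. Term for each stratum: Wₕ²sₕ²/nₕ·(1−nₕ/Nₕ).
Var(x̄_st) = 13.492769 + 12.967061 + 2.376023 + 25.078903 = 53.914756 → 53.915.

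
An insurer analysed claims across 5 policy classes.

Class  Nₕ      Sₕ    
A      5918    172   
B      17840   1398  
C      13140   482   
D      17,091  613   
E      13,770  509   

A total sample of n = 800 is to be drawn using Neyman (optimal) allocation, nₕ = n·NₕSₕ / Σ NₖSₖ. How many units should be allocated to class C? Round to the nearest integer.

102

A: NₕSₕ = 5918·172 = 1017896
B: NₕSₕ = 17840·1398 = 24940320
C: NₕSₕ = 13140·482 = 6333480
D: NₕSₕ = 17091·613 = 10476783
E: NₕSₕ = 13770·509 = 7008930
Σ NₕSₕ = 49777409.
n_C = 800·6333480/49777409 = 101.789... → 102.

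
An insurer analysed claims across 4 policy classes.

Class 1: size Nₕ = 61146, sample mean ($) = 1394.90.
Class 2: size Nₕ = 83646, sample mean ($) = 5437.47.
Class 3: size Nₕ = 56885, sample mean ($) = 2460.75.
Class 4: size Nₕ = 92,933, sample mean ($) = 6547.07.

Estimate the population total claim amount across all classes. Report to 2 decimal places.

1288533791.08

1: 61146·1394.90 = 85292555.4
2: 83646·5437.47 = 454822615.62
3: 56885·2460.75 = 139979763.75
4: 92933·6547.07 = 608438856.31
τ̂ = Σ Nₕx̄ₕ = 1288533791.08.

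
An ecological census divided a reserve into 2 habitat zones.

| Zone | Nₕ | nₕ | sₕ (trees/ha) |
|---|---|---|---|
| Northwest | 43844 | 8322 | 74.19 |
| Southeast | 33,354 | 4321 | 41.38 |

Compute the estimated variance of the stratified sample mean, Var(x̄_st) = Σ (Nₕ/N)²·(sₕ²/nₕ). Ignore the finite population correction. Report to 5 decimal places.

0.28731

N = 77198. Term for each stratum: Wₕ²sₕ²/nₕ.
Var(x̄_st) = 0.21333950 + 0.07397423 = 0.28731373 → 0.28731.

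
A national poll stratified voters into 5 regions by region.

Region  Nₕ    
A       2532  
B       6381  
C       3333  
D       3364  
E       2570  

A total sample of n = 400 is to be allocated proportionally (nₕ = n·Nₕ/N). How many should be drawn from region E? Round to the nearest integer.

57

N = 2532 + 6381 + 3333 + 3364 + 2570 = 18180.
n_E = 400·2570/18180 = 56.546... → 57.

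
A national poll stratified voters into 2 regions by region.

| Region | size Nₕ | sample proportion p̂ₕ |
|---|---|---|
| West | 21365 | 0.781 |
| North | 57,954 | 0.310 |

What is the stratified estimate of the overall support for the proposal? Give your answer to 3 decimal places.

0.437

N = 21365 + 57954 = 79319.
Overall proportion = Σ (Nₕ/N)·p̂ₕ.
Σ Nₕp̂ₕ = 16686.065 + 17965.74 = 34651.805.
34651.805 / 79319 = 0.43687... → 0.437.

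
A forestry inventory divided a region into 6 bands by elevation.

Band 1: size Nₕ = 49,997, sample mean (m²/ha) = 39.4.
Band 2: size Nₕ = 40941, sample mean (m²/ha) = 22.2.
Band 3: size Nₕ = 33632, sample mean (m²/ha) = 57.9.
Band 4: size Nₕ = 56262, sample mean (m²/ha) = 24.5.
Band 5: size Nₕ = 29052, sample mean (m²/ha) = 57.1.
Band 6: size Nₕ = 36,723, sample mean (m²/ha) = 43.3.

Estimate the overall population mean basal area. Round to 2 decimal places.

x̄_st = (Σ Nₕx̄ₕ) / (Σ Nₕ) = (49997·39.4 + 40941·22.2 + 33632·57.9 + 56262·24.5 + 29052·57.1 + 36723·43.3) / 246607
= 9453458.9 / 246607 = 38.3341... → 38.33.

38.33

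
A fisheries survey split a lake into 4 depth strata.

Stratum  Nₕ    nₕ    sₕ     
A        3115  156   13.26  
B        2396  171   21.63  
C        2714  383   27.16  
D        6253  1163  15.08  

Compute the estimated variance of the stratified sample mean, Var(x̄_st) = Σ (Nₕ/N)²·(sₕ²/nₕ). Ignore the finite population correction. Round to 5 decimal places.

N = 14478; Wₕ = Nₕ/N.
stratum A: (3115/14478)²·13.26²/156 = 0.05217487
stratum B: (2396/14478)²·21.63²/171 = 0.07493305
stratum C: (2714/14478)²·27.16²/383 = 0.06768046
stratum D: (6253/14478)²·15.08²/1163 = 0.03647394
Sum = 0.23126232 → 0.23126.

0.23126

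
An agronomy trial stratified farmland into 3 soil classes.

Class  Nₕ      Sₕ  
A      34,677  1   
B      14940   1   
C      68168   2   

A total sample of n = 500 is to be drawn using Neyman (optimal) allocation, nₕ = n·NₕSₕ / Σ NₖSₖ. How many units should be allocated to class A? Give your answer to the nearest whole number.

A: NₕSₕ = 34677·1 = 34677
B: NₕSₕ = 14940·1 = 14940
C: NₕSₕ = 68168·2 = 136336
Σ NₕSₕ = 185953.
n_A = 500·34677/185953 = 93.241... → 93.

93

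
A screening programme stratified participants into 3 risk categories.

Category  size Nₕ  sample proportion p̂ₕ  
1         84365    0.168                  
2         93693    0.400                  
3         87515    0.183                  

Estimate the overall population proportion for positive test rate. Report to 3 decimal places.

Wₕ = Nₕ/N with N = 265573: 0.3177, 0.3528, 0.3295.
p̂_st = 0.3177·0.168 + 0.3528·0.400 + 0.3295·0.183 ≈ 0.25479... → 0.255.

0.255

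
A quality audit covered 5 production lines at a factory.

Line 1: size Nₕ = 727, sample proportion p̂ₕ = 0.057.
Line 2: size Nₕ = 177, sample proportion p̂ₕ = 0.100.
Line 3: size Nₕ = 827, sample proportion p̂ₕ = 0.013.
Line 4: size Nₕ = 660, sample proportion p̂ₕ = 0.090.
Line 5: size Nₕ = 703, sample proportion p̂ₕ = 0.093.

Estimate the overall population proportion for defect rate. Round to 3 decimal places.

0.063

Wₕ = Nₕ/N with N = 3094: 0.2350, 0.0572, 0.2673, 0.2133, 0.2272.
p̂_st = 0.2350·0.057 + 0.0572·0.100 + 0.2673·0.013 + 0.2133·0.090 + 0.2272·0.093 ≈ 0.06292... → 0.063.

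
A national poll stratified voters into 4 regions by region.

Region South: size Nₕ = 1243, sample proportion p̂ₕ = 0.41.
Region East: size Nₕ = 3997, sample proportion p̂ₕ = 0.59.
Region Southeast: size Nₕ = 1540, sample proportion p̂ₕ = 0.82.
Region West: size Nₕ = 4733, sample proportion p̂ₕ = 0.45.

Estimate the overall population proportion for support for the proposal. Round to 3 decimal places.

0.544

N = 1243 + 3997 + 1540 + 4733 = 11513.
Overall proportion = Σ (Nₕ/N)·p̂ₕ.
Σ Nₕp̂ₕ = 509.63 + 2358.23 + 1262.8 + 2129.85 = 6260.51.
6260.51 / 11513 = 0.54378... → 0.544.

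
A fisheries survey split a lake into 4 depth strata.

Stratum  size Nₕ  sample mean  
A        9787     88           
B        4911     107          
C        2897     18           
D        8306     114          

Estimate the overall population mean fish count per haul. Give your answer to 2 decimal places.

92.11

x̄_st = (Σ Nₕx̄ₕ) / (Σ Nₕ) = (9787·88 + 4911·107 + 2897·18 + 8306·114) / 25901
= 2385763 / 25901 = 92.1108... → 92.11.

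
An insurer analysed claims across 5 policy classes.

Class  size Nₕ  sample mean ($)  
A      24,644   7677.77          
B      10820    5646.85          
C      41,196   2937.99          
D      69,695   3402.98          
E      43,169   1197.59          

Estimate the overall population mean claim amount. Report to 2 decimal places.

N = 189524; weights Wₕ = Nₕ/N = (0.1300, 0.0571, 0.2174, 0.3677, 0.2278).
x̄_st = Σ Wₕ·x̄ₕ = 0.1300·7677.77 + 0.0571·5646.85 + 0.2174·2937.99 + 0.3677·3402.98 + 0.2278·1197.59 ≈ 3483.5312...
→ 3483.53.

3483.53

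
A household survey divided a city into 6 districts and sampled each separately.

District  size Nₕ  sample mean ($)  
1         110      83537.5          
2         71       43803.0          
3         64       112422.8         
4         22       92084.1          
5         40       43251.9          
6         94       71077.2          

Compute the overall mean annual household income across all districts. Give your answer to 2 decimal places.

74641.85

N = 401; weights Wₕ = Nₕ/N = (0.2743, 0.1771, 0.1596, 0.0549, 0.0998, 0.2344).
x̄_st = Σ Wₕ·x̄ₕ = 0.2743·83537.5 + 0.1771·43803.0 + 0.1596·112422.8 + 0.0549·92084.1 + 0.0998·43251.9 + 0.2344·71077.2 ≈ 74641.8459...
→ 74641.85.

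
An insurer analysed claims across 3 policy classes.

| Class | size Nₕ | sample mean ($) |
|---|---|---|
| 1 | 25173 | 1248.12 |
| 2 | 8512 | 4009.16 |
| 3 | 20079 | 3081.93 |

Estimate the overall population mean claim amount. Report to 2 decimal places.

x̄_st = (Σ Nₕx̄ₕ) / (Σ Nₕ) = (25173·1248.12 + 8512·4009.16 + 20079·3081.93) / 53764
= 127426967.15 / 53764 = 2370.1169... → 2370.12.

2370.12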